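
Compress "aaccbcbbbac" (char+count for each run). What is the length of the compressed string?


Input: aaccbcbbbac
Runs:
  'a' x 2 => "a2"
  'c' x 2 => "c2"
  'b' x 1 => "b1"
  'c' x 1 => "c1"
  'b' x 3 => "b3"
  'a' x 1 => "a1"
  'c' x 1 => "c1"
Compressed: "a2c2b1c1b3a1c1"
Compressed length: 14

14


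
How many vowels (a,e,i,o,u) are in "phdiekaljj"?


Input: phdiekaljj
Checking each character:
  'p' at position 0: consonant
  'h' at position 1: consonant
  'd' at position 2: consonant
  'i' at position 3: vowel (running total: 1)
  'e' at position 4: vowel (running total: 2)
  'k' at position 5: consonant
  'a' at position 6: vowel (running total: 3)
  'l' at position 7: consonant
  'j' at position 8: consonant
  'j' at position 9: consonant
Total vowels: 3

3


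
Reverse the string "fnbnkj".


Input: fnbnkj
Reading characters right to left:
  Position 5: 'j'
  Position 4: 'k'
  Position 3: 'n'
  Position 2: 'b'
  Position 1: 'n'
  Position 0: 'f'
Reversed: jknbnf

jknbnf


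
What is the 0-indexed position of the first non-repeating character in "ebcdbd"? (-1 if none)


Input: ebcdbd
Character frequencies:
  'b': 2
  'c': 1
  'd': 2
  'e': 1
Scanning left to right for freq == 1:
  Position 0 ('e'): unique! => answer = 0

0


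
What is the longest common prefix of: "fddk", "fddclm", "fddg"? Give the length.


Words: fddk, fddclm, fddg
  Position 0: all 'f' => match
  Position 1: all 'd' => match
  Position 2: all 'd' => match
  Position 3: ('k', 'c', 'g') => mismatch, stop
LCP = "fdd" (length 3)

3


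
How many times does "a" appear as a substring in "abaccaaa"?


Searching for "a" in "abaccaaa"
Scanning each position:
  Position 0: "a" => MATCH
  Position 1: "b" => no
  Position 2: "a" => MATCH
  Position 3: "c" => no
  Position 4: "c" => no
  Position 5: "a" => MATCH
  Position 6: "a" => MATCH
  Position 7: "a" => MATCH
Total occurrences: 5

5


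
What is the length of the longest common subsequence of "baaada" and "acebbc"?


LCS of "baaada" and "acebbc"
DP table:
           a    c    e    b    b    c
      0    0    0    0    0    0    0
  b   0    0    0    0    1    1    1
  a   0    1    1    1    1    1    1
  a   0    1    1    1    1    1    1
  a   0    1    1    1    1    1    1
  d   0    1    1    1    1    1    1
  a   0    1    1    1    1    1    1
LCS length = dp[6][6] = 1

1


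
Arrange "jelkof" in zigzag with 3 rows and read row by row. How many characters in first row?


Zigzag "jelkof" into 3 rows:
Placing characters:
  'j' => row 0
  'e' => row 1
  'l' => row 2
  'k' => row 1
  'o' => row 0
  'f' => row 1
Rows:
  Row 0: "jo"
  Row 1: "ekf"
  Row 2: "l"
First row length: 2

2


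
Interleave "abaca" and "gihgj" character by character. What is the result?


Interleaving "abaca" and "gihgj":
  Position 0: 'a' from first, 'g' from second => "ag"
  Position 1: 'b' from first, 'i' from second => "bi"
  Position 2: 'a' from first, 'h' from second => "ah"
  Position 3: 'c' from first, 'g' from second => "cg"
  Position 4: 'a' from first, 'j' from second => "aj"
Result: agbiahcgaj

agbiahcgaj


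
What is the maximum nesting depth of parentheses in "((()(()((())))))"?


Input: "((()(()((())))))"
Tracking depth:
  Position 0 '(': depth becomes 1
  Position 1 '(': depth becomes 2
  Position 2 '(': depth becomes 3
  Position 3 ')': depth becomes 2
  Position 4 '(': depth becomes 3
  Position 5 '(': depth becomes 4
  Position 6 ')': depth becomes 3
  Position 7 '(': depth becomes 4
  Position 8 '(': depth becomes 5
  Position 9 '(': depth becomes 6
  Position 10 ')': depth becomes 5
  Position 11 ')': depth becomes 4
  Position 12 ')': depth becomes 3
  Position 13 ')': depth becomes 2
  Position 14 ')': depth becomes 1
  Position 15 ')': depth becomes 0
Maximum depth reached: 6

6


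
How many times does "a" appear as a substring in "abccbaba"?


Searching for "a" in "abccbaba"
Scanning each position:
  Position 0: "a" => MATCH
  Position 1: "b" => no
  Position 2: "c" => no
  Position 3: "c" => no
  Position 4: "b" => no
  Position 5: "a" => MATCH
  Position 6: "b" => no
  Position 7: "a" => MATCH
Total occurrences: 3

3


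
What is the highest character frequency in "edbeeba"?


Input: edbeeba
Character counts:
  'a': 1
  'b': 2
  'd': 1
  'e': 3
Maximum frequency: 3

3


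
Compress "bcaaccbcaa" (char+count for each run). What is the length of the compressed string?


Input: bcaaccbcaa
Runs:
  'b' x 1 => "b1"
  'c' x 1 => "c1"
  'a' x 2 => "a2"
  'c' x 2 => "c2"
  'b' x 1 => "b1"
  'c' x 1 => "c1"
  'a' x 2 => "a2"
Compressed: "b1c1a2c2b1c1a2"
Compressed length: 14

14


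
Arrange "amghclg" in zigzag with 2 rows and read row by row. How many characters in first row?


Zigzag "amghclg" into 2 rows:
Placing characters:
  'a' => row 0
  'm' => row 1
  'g' => row 0
  'h' => row 1
  'c' => row 0
  'l' => row 1
  'g' => row 0
Rows:
  Row 0: "agcg"
  Row 1: "mhl"
First row length: 4

4


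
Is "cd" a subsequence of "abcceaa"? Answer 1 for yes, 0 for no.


Check if "cd" is a subsequence of "abcceaa"
Greedy scan:
  Position 0 ('a'): no match needed
  Position 1 ('b'): no match needed
  Position 2 ('c'): matches sub[0] = 'c'
  Position 3 ('c'): no match needed
  Position 4 ('e'): no match needed
  Position 5 ('a'): no match needed
  Position 6 ('a'): no match needed
Only matched 1/2 characters => not a subsequence

0


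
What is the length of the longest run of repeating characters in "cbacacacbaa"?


Input: "cbacacacbaa"
Scanning for longest run:
  Position 1 ('b'): new char, reset run to 1
  Position 2 ('a'): new char, reset run to 1
  Position 3 ('c'): new char, reset run to 1
  Position 4 ('a'): new char, reset run to 1
  Position 5 ('c'): new char, reset run to 1
  Position 6 ('a'): new char, reset run to 1
  Position 7 ('c'): new char, reset run to 1
  Position 8 ('b'): new char, reset run to 1
  Position 9 ('a'): new char, reset run to 1
  Position 10 ('a'): continues run of 'a', length=2
Longest run: 'a' with length 2

2


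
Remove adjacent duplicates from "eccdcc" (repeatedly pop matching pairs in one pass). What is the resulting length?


Input: eccdcc
Stack-based adjacent duplicate removal:
  Read 'e': push. Stack: e
  Read 'c': push. Stack: ec
  Read 'c': matches stack top 'c' => pop. Stack: e
  Read 'd': push. Stack: ed
  Read 'c': push. Stack: edc
  Read 'c': matches stack top 'c' => pop. Stack: ed
Final stack: "ed" (length 2)

2


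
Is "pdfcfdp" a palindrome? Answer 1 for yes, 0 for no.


Input: pdfcfdp
Reversed: pdfcfdp
  Compare pos 0 ('p') with pos 6 ('p'): match
  Compare pos 1 ('d') with pos 5 ('d'): match
  Compare pos 2 ('f') with pos 4 ('f'): match
Result: palindrome

1


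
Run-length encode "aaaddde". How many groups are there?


Input: aaaddde
Scanning for consecutive runs:
  Group 1: 'a' x 3 (positions 0-2)
  Group 2: 'd' x 3 (positions 3-5)
  Group 3: 'e' x 1 (positions 6-6)
Total groups: 3

3


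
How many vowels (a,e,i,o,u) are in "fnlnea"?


Input: fnlnea
Checking each character:
  'f' at position 0: consonant
  'n' at position 1: consonant
  'l' at position 2: consonant
  'n' at position 3: consonant
  'e' at position 4: vowel (running total: 1)
  'a' at position 5: vowel (running total: 2)
Total vowels: 2

2


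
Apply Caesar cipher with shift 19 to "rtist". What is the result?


Caesar cipher: shift "rtist" by 19
  'r' (pos 17) + 19 = pos 10 = 'k'
  't' (pos 19) + 19 = pos 12 = 'm'
  'i' (pos 8) + 19 = pos 1 = 'b'
  's' (pos 18) + 19 = pos 11 = 'l'
  't' (pos 19) + 19 = pos 12 = 'm'
Result: kmblm

kmblm


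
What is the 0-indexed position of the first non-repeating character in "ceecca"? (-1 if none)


Input: ceecca
Character frequencies:
  'a': 1
  'c': 3
  'e': 2
Scanning left to right for freq == 1:
  Position 0 ('c'): freq=3, skip
  Position 1 ('e'): freq=2, skip
  Position 2 ('e'): freq=2, skip
  Position 3 ('c'): freq=3, skip
  Position 4 ('c'): freq=3, skip
  Position 5 ('a'): unique! => answer = 5

5


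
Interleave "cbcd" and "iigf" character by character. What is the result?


Interleaving "cbcd" and "iigf":
  Position 0: 'c' from first, 'i' from second => "ci"
  Position 1: 'b' from first, 'i' from second => "bi"
  Position 2: 'c' from first, 'g' from second => "cg"
  Position 3: 'd' from first, 'f' from second => "df"
Result: cibicgdf

cibicgdf


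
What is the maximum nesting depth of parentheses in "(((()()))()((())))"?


Input: "(((()()))()((())))"
Tracking depth:
  Position 0 '(': depth becomes 1
  Position 1 '(': depth becomes 2
  Position 2 '(': depth becomes 3
  Position 3 '(': depth becomes 4
  Position 4 ')': depth becomes 3
  Position 5 '(': depth becomes 4
  Position 6 ')': depth becomes 3
  Position 7 ')': depth becomes 2
  Position 8 ')': depth becomes 1
  Position 9 '(': depth becomes 2
  Position 10 ')': depth becomes 1
  Position 11 '(': depth becomes 2
  Position 12 '(': depth becomes 3
  Position 13 '(': depth becomes 4
  Position 14 ')': depth becomes 3
  Position 15 ')': depth becomes 2
  Position 16 ')': depth becomes 1
  Position 17 ')': depth becomes 0
Maximum depth reached: 4

4


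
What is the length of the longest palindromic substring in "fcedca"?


Input: "fcedca"
Checking substrings for palindromes:
  No multi-char palindromic substrings found
Longest palindromic substring: "f" with length 1

1


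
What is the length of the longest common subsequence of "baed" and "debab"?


LCS of "baed" and "debab"
DP table:
           d    e    b    a    b
      0    0    0    0    0    0
  b   0    0    0    1    1    1
  a   0    0    0    1    2    2
  e   0    0    1    1    2    2
  d   0    1    1    1    2    2
LCS length = dp[4][5] = 2

2


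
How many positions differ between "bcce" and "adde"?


Comparing "bcce" and "adde" position by position:
  Position 0: 'b' vs 'a' => DIFFER
  Position 1: 'c' vs 'd' => DIFFER
  Position 2: 'c' vs 'd' => DIFFER
  Position 3: 'e' vs 'e' => same
Positions that differ: 3

3


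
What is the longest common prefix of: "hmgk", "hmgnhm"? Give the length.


Words: hmgk, hmgnhm
  Position 0: all 'h' => match
  Position 1: all 'm' => match
  Position 2: all 'g' => match
  Position 3: ('k', 'n') => mismatch, stop
LCP = "hmg" (length 3)

3


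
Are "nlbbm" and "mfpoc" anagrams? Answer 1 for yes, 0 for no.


Strings: "nlbbm", "mfpoc"
Sorted first:  bblmn
Sorted second: cfmop
Differ at position 0: 'b' vs 'c' => not anagrams

0


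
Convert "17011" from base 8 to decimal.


Input: "17011" in base 8
Positional expansion:
  Digit '1' (value 1) x 8^4 = 4096
  Digit '7' (value 7) x 8^3 = 3584
  Digit '0' (value 0) x 8^2 = 0
  Digit '1' (value 1) x 8^1 = 8
  Digit '1' (value 1) x 8^0 = 1
Sum = 7689

7689


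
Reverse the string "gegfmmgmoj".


Input: gegfmmgmoj
Reading characters right to left:
  Position 9: 'j'
  Position 8: 'o'
  Position 7: 'm'
  Position 6: 'g'
  Position 5: 'm'
  Position 4: 'm'
  Position 3: 'f'
  Position 2: 'g'
  Position 1: 'e'
  Position 0: 'g'
Reversed: jomgmmfgeg

jomgmmfgeg


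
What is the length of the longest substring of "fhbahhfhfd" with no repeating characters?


Input: "fhbahhfhfd"
Sliding window (track last position of each char):
  Position 0 ('f'): window [0,0] length 1 -- new best
  Position 1 ('h'): window [0,1] length 2 -- new best
  Position 2 ('b'): window [0,2] length 3 -- new best
  Position 3 ('a'): window [0,3] length 4 -- new best
  Position 4 ('h'): repeat (last at 1), move window start to 2
  Position 4 ('h'): window [2,4] length 3
  Position 5 ('h'): repeat (last at 4), move window start to 5
  Position 5 ('h'): window [5,5] length 1
  Position 6 ('f'): window [5,6] length 2
  Position 7 ('h'): repeat (last at 5), move window start to 6
  Position 7 ('h'): window [6,7] length 2
  Position 8 ('f'): repeat (last at 6), move window start to 7
  Position 8 ('f'): window [7,8] length 2
  Position 9 ('d'): window [7,9] length 3
Longest substring with no repeats: "fhba" with length 4

4


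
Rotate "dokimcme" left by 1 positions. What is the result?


Input: "dokimcme", rotate left by 1
First 1 characters: "d"
Remaining characters: "okimcme"
Concatenate remaining + first: "okimcme" + "d" = "okimcmed"

okimcmed


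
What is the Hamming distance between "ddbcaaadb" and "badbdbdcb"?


Comparing "ddbcaaadb" and "badbdbdcb" position by position:
  Position 0: 'd' vs 'b' => differ
  Position 1: 'd' vs 'a' => differ
  Position 2: 'b' vs 'd' => differ
  Position 3: 'c' vs 'b' => differ
  Position 4: 'a' vs 'd' => differ
  Position 5: 'a' vs 'b' => differ
  Position 6: 'a' vs 'd' => differ
  Position 7: 'd' vs 'c' => differ
  Position 8: 'b' vs 'b' => same
Total differences (Hamming distance): 8

8


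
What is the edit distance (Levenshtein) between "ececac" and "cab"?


Computing edit distance: "ececac" -> "cab"
DP table:
           c    a    b
      0    1    2    3
  e   1    1    2    3
  c   2    1    2    3
  e   3    2    2    3
  c   4    3    3    3
  a   5    4    3    4
  c   6    5    4    4
Edit distance = dp[6][3] = 4

4


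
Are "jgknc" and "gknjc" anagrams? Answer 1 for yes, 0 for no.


Strings: "jgknc", "gknjc"
Sorted first:  cgjkn
Sorted second: cgjkn
Sorted forms match => anagrams

1


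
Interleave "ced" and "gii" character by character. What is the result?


Interleaving "ced" and "gii":
  Position 0: 'c' from first, 'g' from second => "cg"
  Position 1: 'e' from first, 'i' from second => "ei"
  Position 2: 'd' from first, 'i' from second => "di"
Result: cgeidi

cgeidi


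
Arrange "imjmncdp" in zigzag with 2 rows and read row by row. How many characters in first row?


Zigzag "imjmncdp" into 2 rows:
Placing characters:
  'i' => row 0
  'm' => row 1
  'j' => row 0
  'm' => row 1
  'n' => row 0
  'c' => row 1
  'd' => row 0
  'p' => row 1
Rows:
  Row 0: "ijnd"
  Row 1: "mmcp"
First row length: 4

4


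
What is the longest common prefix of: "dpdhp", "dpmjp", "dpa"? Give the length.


Words: dpdhp, dpmjp, dpa
  Position 0: all 'd' => match
  Position 1: all 'p' => match
  Position 2: ('d', 'm', 'a') => mismatch, stop
LCP = "dp" (length 2)

2


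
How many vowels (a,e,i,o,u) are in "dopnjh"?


Input: dopnjh
Checking each character:
  'd' at position 0: consonant
  'o' at position 1: vowel (running total: 1)
  'p' at position 2: consonant
  'n' at position 3: consonant
  'j' at position 4: consonant
  'h' at position 5: consonant
Total vowels: 1

1


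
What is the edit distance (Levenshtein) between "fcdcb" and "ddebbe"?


Computing edit distance: "fcdcb" -> "ddebbe"
DP table:
           d    d    e    b    b    e
      0    1    2    3    4    5    6
  f   1    1    2    3    4    5    6
  c   2    2    2    3    4    5    6
  d   3    2    2    3    4    5    6
  c   4    3    3    3    4    5    6
  b   5    4    4    4    3    4    5
Edit distance = dp[5][6] = 5

5


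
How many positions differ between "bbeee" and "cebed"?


Comparing "bbeee" and "cebed" position by position:
  Position 0: 'b' vs 'c' => DIFFER
  Position 1: 'b' vs 'e' => DIFFER
  Position 2: 'e' vs 'b' => DIFFER
  Position 3: 'e' vs 'e' => same
  Position 4: 'e' vs 'd' => DIFFER
Positions that differ: 4

4


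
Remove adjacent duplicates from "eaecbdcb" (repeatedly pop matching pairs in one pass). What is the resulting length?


Input: eaecbdcb
Stack-based adjacent duplicate removal:
  Read 'e': push. Stack: e
  Read 'a': push. Stack: ea
  Read 'e': push. Stack: eae
  Read 'c': push. Stack: eaec
  Read 'b': push. Stack: eaecb
  Read 'd': push. Stack: eaecbd
  Read 'c': push. Stack: eaecbdc
  Read 'b': push. Stack: eaecbdcb
Final stack: "eaecbdcb" (length 8)

8


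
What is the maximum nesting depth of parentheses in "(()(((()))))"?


Input: "(()(((()))))"
Tracking depth:
  Position 0 '(': depth becomes 1
  Position 1 '(': depth becomes 2
  Position 2 ')': depth becomes 1
  Position 3 '(': depth becomes 2
  Position 4 '(': depth becomes 3
  Position 5 '(': depth becomes 4
  Position 6 '(': depth becomes 5
  Position 7 ')': depth becomes 4
  Position 8 ')': depth becomes 3
  Position 9 ')': depth becomes 2
  Position 10 ')': depth becomes 1
  Position 11 ')': depth becomes 0
Maximum depth reached: 5

5


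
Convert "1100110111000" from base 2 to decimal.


Input: "1100110111000" in base 2
Positional expansion:
  Digit '1' (value 1) x 2^12 = 4096
  Digit '1' (value 1) x 2^11 = 2048
  Digit '0' (value 0) x 2^10 = 0
  Digit '0' (value 0) x 2^9 = 0
  Digit '1' (value 1) x 2^8 = 256
  Digit '1' (value 1) x 2^7 = 128
  Digit '0' (value 0) x 2^6 = 0
  Digit '1' (value 1) x 2^5 = 32
  Digit '1' (value 1) x 2^4 = 16
  Digit '1' (value 1) x 2^3 = 8
  Digit '0' (value 0) x 2^2 = 0
  Digit '0' (value 0) x 2^1 = 0
  Digit '0' (value 0) x 2^0 = 0
Sum = 6584

6584


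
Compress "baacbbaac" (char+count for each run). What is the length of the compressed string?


Input: baacbbaac
Runs:
  'b' x 1 => "b1"
  'a' x 2 => "a2"
  'c' x 1 => "c1"
  'b' x 2 => "b2"
  'a' x 2 => "a2"
  'c' x 1 => "c1"
Compressed: "b1a2c1b2a2c1"
Compressed length: 12

12


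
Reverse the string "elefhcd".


Input: elefhcd
Reading characters right to left:
  Position 6: 'd'
  Position 5: 'c'
  Position 4: 'h'
  Position 3: 'f'
  Position 2: 'e'
  Position 1: 'l'
  Position 0: 'e'
Reversed: dchfele

dchfele


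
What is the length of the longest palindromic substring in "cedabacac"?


Input: "cedabacac"
Checking substrings for palindromes:
  [3:6] "aba" (len 3) => palindrome
  [5:8] "aca" (len 3) => palindrome
  [6:9] "cac" (len 3) => palindrome
Longest palindromic substring: "aba" with length 3

3


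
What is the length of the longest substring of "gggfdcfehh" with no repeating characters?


Input: "gggfdcfehh"
Sliding window (track last position of each char):
  Position 0 ('g'): window [0,0] length 1 -- new best
  Position 1 ('g'): repeat (last at 0), move window start to 1
  Position 1 ('g'): window [1,1] length 1
  Position 2 ('g'): repeat (last at 1), move window start to 2
  Position 2 ('g'): window [2,2] length 1
  Position 3 ('f'): window [2,3] length 2 -- new best
  Position 4 ('d'): window [2,4] length 3 -- new best
  Position 5 ('c'): window [2,5] length 4 -- new best
  Position 6 ('f'): repeat (last at 3), move window start to 4
  Position 6 ('f'): window [4,6] length 3
  Position 7 ('e'): window [4,7] length 4
  Position 8 ('h'): window [4,8] length 5 -- new best
  Position 9 ('h'): repeat (last at 8), move window start to 9
  Position 9 ('h'): window [9,9] length 1
Longest substring with no repeats: "dcfeh" with length 5

5


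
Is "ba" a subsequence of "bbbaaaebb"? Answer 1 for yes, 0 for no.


Check if "ba" is a subsequence of "bbbaaaebb"
Greedy scan:
  Position 0 ('b'): matches sub[0] = 'b'
  Position 1 ('b'): no match needed
  Position 2 ('b'): no match needed
  Position 3 ('a'): matches sub[1] = 'a'
  Position 4 ('a'): no match needed
  Position 5 ('a'): no match needed
  Position 6 ('e'): no match needed
  Position 7 ('b'): no match needed
  Position 8 ('b'): no match needed
All 2 characters matched => is a subsequence

1


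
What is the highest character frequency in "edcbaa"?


Input: edcbaa
Character counts:
  'a': 2
  'b': 1
  'c': 1
  'd': 1
  'e': 1
Maximum frequency: 2

2


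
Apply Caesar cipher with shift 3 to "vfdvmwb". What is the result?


Caesar cipher: shift "vfdvmwb" by 3
  'v' (pos 21) + 3 = pos 24 = 'y'
  'f' (pos 5) + 3 = pos 8 = 'i'
  'd' (pos 3) + 3 = pos 6 = 'g'
  'v' (pos 21) + 3 = pos 24 = 'y'
  'm' (pos 12) + 3 = pos 15 = 'p'
  'w' (pos 22) + 3 = pos 25 = 'z'
  'b' (pos 1) + 3 = pos 4 = 'e'
Result: yigypze

yigypze


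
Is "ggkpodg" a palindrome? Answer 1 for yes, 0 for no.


Input: ggkpodg
Reversed: gdopkgg
  Compare pos 0 ('g') with pos 6 ('g'): match
  Compare pos 1 ('g') with pos 5 ('d'): MISMATCH
  Compare pos 2 ('k') with pos 4 ('o'): MISMATCH
Result: not a palindrome

0


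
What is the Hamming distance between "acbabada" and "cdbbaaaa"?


Comparing "acbabada" and "cdbbaaaa" position by position:
  Position 0: 'a' vs 'c' => differ
  Position 1: 'c' vs 'd' => differ
  Position 2: 'b' vs 'b' => same
  Position 3: 'a' vs 'b' => differ
  Position 4: 'b' vs 'a' => differ
  Position 5: 'a' vs 'a' => same
  Position 6: 'd' vs 'a' => differ
  Position 7: 'a' vs 'a' => same
Total differences (Hamming distance): 5

5


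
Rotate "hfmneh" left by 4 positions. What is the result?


Input: "hfmneh", rotate left by 4
First 4 characters: "hfmn"
Remaining characters: "eh"
Concatenate remaining + first: "eh" + "hfmn" = "ehhfmn"

ehhfmn


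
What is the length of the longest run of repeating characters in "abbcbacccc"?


Input: "abbcbacccc"
Scanning for longest run:
  Position 1 ('b'): new char, reset run to 1
  Position 2 ('b'): continues run of 'b', length=2
  Position 3 ('c'): new char, reset run to 1
  Position 4 ('b'): new char, reset run to 1
  Position 5 ('a'): new char, reset run to 1
  Position 6 ('c'): new char, reset run to 1
  Position 7 ('c'): continues run of 'c', length=2
  Position 8 ('c'): continues run of 'c', length=3
  Position 9 ('c'): continues run of 'c', length=4
Longest run: 'c' with length 4

4


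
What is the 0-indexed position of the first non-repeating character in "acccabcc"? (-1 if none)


Input: acccabcc
Character frequencies:
  'a': 2
  'b': 1
  'c': 5
Scanning left to right for freq == 1:
  Position 0 ('a'): freq=2, skip
  Position 1 ('c'): freq=5, skip
  Position 2 ('c'): freq=5, skip
  Position 3 ('c'): freq=5, skip
  Position 4 ('a'): freq=2, skip
  Position 5 ('b'): unique! => answer = 5

5


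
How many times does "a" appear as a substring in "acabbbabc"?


Searching for "a" in "acabbbabc"
Scanning each position:
  Position 0: "a" => MATCH
  Position 1: "c" => no
  Position 2: "a" => MATCH
  Position 3: "b" => no
  Position 4: "b" => no
  Position 5: "b" => no
  Position 6: "a" => MATCH
  Position 7: "b" => no
  Position 8: "c" => no
Total occurrences: 3

3


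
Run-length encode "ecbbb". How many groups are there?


Input: ecbbb
Scanning for consecutive runs:
  Group 1: 'e' x 1 (positions 0-0)
  Group 2: 'c' x 1 (positions 1-1)
  Group 3: 'b' x 3 (positions 2-4)
Total groups: 3

3


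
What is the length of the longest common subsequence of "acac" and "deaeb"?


LCS of "acac" and "deaeb"
DP table:
           d    e    a    e    b
      0    0    0    0    0    0
  a   0    0    0    1    1    1
  c   0    0    0    1    1    1
  a   0    0    0    1    1    1
  c   0    0    0    1    1    1
LCS length = dp[4][5] = 1

1


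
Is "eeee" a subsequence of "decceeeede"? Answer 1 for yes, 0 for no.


Check if "eeee" is a subsequence of "decceeeede"
Greedy scan:
  Position 0 ('d'): no match needed
  Position 1 ('e'): matches sub[0] = 'e'
  Position 2 ('c'): no match needed
  Position 3 ('c'): no match needed
  Position 4 ('e'): matches sub[1] = 'e'
  Position 5 ('e'): matches sub[2] = 'e'
  Position 6 ('e'): matches sub[3] = 'e'
  Position 7 ('e'): no match needed
  Position 8 ('d'): no match needed
  Position 9 ('e'): no match needed
All 4 characters matched => is a subsequence

1


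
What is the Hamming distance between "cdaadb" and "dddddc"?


Comparing "cdaadb" and "dddddc" position by position:
  Position 0: 'c' vs 'd' => differ
  Position 1: 'd' vs 'd' => same
  Position 2: 'a' vs 'd' => differ
  Position 3: 'a' vs 'd' => differ
  Position 4: 'd' vs 'd' => same
  Position 5: 'b' vs 'c' => differ
Total differences (Hamming distance): 4

4


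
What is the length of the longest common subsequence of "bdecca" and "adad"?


LCS of "bdecca" and "adad"
DP table:
           a    d    a    d
      0    0    0    0    0
  b   0    0    0    0    0
  d   0    0    1    1    1
  e   0    0    1    1    1
  c   0    0    1    1    1
  c   0    0    1    1    1
  a   0    1    1    2    2
LCS length = dp[6][4] = 2

2


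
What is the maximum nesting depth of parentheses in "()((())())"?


Input: "()((())())"
Tracking depth:
  Position 0 '(': depth becomes 1
  Position 1 ')': depth becomes 0
  Position 2 '(': depth becomes 1
  Position 3 '(': depth becomes 2
  Position 4 '(': depth becomes 3
  Position 5 ')': depth becomes 2
  Position 6 ')': depth becomes 1
  Position 7 '(': depth becomes 2
  Position 8 ')': depth becomes 1
  Position 9 ')': depth becomes 0
Maximum depth reached: 3

3


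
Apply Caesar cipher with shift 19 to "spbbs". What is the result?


Caesar cipher: shift "spbbs" by 19
  's' (pos 18) + 19 = pos 11 = 'l'
  'p' (pos 15) + 19 = pos 8 = 'i'
  'b' (pos 1) + 19 = pos 20 = 'u'
  'b' (pos 1) + 19 = pos 20 = 'u'
  's' (pos 18) + 19 = pos 11 = 'l'
Result: liuul

liuul


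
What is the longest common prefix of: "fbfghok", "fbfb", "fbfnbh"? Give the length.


Words: fbfghok, fbfb, fbfnbh
  Position 0: all 'f' => match
  Position 1: all 'b' => match
  Position 2: all 'f' => match
  Position 3: ('g', 'b', 'n') => mismatch, stop
LCP = "fbf" (length 3)

3


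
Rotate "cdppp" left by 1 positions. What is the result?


Input: "cdppp", rotate left by 1
First 1 characters: "c"
Remaining characters: "dppp"
Concatenate remaining + first: "dppp" + "c" = "dpppc"

dpppc


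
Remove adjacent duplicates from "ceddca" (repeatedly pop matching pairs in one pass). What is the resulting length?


Input: ceddca
Stack-based adjacent duplicate removal:
  Read 'c': push. Stack: c
  Read 'e': push. Stack: ce
  Read 'd': push. Stack: ced
  Read 'd': matches stack top 'd' => pop. Stack: ce
  Read 'c': push. Stack: cec
  Read 'a': push. Stack: ceca
Final stack: "ceca" (length 4)

4


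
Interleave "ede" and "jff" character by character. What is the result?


Interleaving "ede" and "jff":
  Position 0: 'e' from first, 'j' from second => "ej"
  Position 1: 'd' from first, 'f' from second => "df"
  Position 2: 'e' from first, 'f' from second => "ef"
Result: ejdfef

ejdfef


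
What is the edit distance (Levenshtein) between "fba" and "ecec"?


Computing edit distance: "fba" -> "ecec"
DP table:
           e    c    e    c
      0    1    2    3    4
  f   1    1    2    3    4
  b   2    2    2    3    4
  a   3    3    3    3    4
Edit distance = dp[3][4] = 4

4


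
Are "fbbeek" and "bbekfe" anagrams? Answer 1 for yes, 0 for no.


Strings: "fbbeek", "bbekfe"
Sorted first:  bbeefk
Sorted second: bbeefk
Sorted forms match => anagrams

1


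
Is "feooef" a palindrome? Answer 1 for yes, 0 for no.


Input: feooef
Reversed: feooef
  Compare pos 0 ('f') with pos 5 ('f'): match
  Compare pos 1 ('e') with pos 4 ('e'): match
  Compare pos 2 ('o') with pos 3 ('o'): match
Result: palindrome

1


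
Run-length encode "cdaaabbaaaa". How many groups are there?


Input: cdaaabbaaaa
Scanning for consecutive runs:
  Group 1: 'c' x 1 (positions 0-0)
  Group 2: 'd' x 1 (positions 1-1)
  Group 3: 'a' x 3 (positions 2-4)
  Group 4: 'b' x 2 (positions 5-6)
  Group 5: 'a' x 4 (positions 7-10)
Total groups: 5

5


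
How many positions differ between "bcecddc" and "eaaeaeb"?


Comparing "bcecddc" and "eaaeaeb" position by position:
  Position 0: 'b' vs 'e' => DIFFER
  Position 1: 'c' vs 'a' => DIFFER
  Position 2: 'e' vs 'a' => DIFFER
  Position 3: 'c' vs 'e' => DIFFER
  Position 4: 'd' vs 'a' => DIFFER
  Position 5: 'd' vs 'e' => DIFFER
  Position 6: 'c' vs 'b' => DIFFER
Positions that differ: 7

7


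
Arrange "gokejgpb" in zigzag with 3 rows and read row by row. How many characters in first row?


Zigzag "gokejgpb" into 3 rows:
Placing characters:
  'g' => row 0
  'o' => row 1
  'k' => row 2
  'e' => row 1
  'j' => row 0
  'g' => row 1
  'p' => row 2
  'b' => row 1
Rows:
  Row 0: "gj"
  Row 1: "oegb"
  Row 2: "kp"
First row length: 2

2


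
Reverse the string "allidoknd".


Input: allidoknd
Reading characters right to left:
  Position 8: 'd'
  Position 7: 'n'
  Position 6: 'k'
  Position 5: 'o'
  Position 4: 'd'
  Position 3: 'i'
  Position 2: 'l'
  Position 1: 'l'
  Position 0: 'a'
Reversed: dnkodilla

dnkodilla


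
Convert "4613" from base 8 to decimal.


Input: "4613" in base 8
Positional expansion:
  Digit '4' (value 4) x 8^3 = 2048
  Digit '6' (value 6) x 8^2 = 384
  Digit '1' (value 1) x 8^1 = 8
  Digit '3' (value 3) x 8^0 = 3
Sum = 2443

2443


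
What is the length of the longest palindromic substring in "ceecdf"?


Input: "ceecdf"
Checking substrings for palindromes:
  [0:4] "ceec" (len 4) => palindrome
  [1:3] "ee" (len 2) => palindrome
Longest palindromic substring: "ceec" with length 4

4


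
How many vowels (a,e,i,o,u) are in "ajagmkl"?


Input: ajagmkl
Checking each character:
  'a' at position 0: vowel (running total: 1)
  'j' at position 1: consonant
  'a' at position 2: vowel (running total: 2)
  'g' at position 3: consonant
  'm' at position 4: consonant
  'k' at position 5: consonant
  'l' at position 6: consonant
Total vowels: 2

2


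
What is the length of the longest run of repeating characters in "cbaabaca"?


Input: "cbaabaca"
Scanning for longest run:
  Position 1 ('b'): new char, reset run to 1
  Position 2 ('a'): new char, reset run to 1
  Position 3 ('a'): continues run of 'a', length=2
  Position 4 ('b'): new char, reset run to 1
  Position 5 ('a'): new char, reset run to 1
  Position 6 ('c'): new char, reset run to 1
  Position 7 ('a'): new char, reset run to 1
Longest run: 'a' with length 2

2


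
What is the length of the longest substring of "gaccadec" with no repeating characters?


Input: "gaccadec"
Sliding window (track last position of each char):
  Position 0 ('g'): window [0,0] length 1 -- new best
  Position 1 ('a'): window [0,1] length 2 -- new best
  Position 2 ('c'): window [0,2] length 3 -- new best
  Position 3 ('c'): repeat (last at 2), move window start to 3
  Position 3 ('c'): window [3,3] length 1
  Position 4 ('a'): window [3,4] length 2
  Position 5 ('d'): window [3,5] length 3
  Position 6 ('e'): window [3,6] length 4 -- new best
  Position 7 ('c'): repeat (last at 3), move window start to 4
  Position 7 ('c'): window [4,7] length 4
Longest substring with no repeats: "cade" with length 4

4


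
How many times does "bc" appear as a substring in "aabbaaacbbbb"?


Searching for "bc" in "aabbaaacbbbb"
Scanning each position:
  Position 0: "aa" => no
  Position 1: "ab" => no
  Position 2: "bb" => no
  Position 3: "ba" => no
  Position 4: "aa" => no
  Position 5: "aa" => no
  Position 6: "ac" => no
  Position 7: "cb" => no
  Position 8: "bb" => no
  Position 9: "bb" => no
  Position 10: "bb" => no
Total occurrences: 0

0


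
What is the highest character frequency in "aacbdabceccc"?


Input: aacbdabceccc
Character counts:
  'a': 3
  'b': 2
  'c': 5
  'd': 1
  'e': 1
Maximum frequency: 5

5


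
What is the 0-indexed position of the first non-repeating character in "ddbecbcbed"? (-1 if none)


Input: ddbecbcbed
Character frequencies:
  'b': 3
  'c': 2
  'd': 3
  'e': 2
Scanning left to right for freq == 1:
  Position 0 ('d'): freq=3, skip
  Position 1 ('d'): freq=3, skip
  Position 2 ('b'): freq=3, skip
  Position 3 ('e'): freq=2, skip
  Position 4 ('c'): freq=2, skip
  Position 5 ('b'): freq=3, skip
  Position 6 ('c'): freq=2, skip
  Position 7 ('b'): freq=3, skip
  Position 8 ('e'): freq=2, skip
  Position 9 ('d'): freq=3, skip
  No unique character found => answer = -1

-1


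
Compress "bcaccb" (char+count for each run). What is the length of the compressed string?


Input: bcaccb
Runs:
  'b' x 1 => "b1"
  'c' x 1 => "c1"
  'a' x 1 => "a1"
  'c' x 2 => "c2"
  'b' x 1 => "b1"
Compressed: "b1c1a1c2b1"
Compressed length: 10

10


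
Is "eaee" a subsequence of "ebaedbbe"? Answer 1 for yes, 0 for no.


Check if "eaee" is a subsequence of "ebaedbbe"
Greedy scan:
  Position 0 ('e'): matches sub[0] = 'e'
  Position 1 ('b'): no match needed
  Position 2 ('a'): matches sub[1] = 'a'
  Position 3 ('e'): matches sub[2] = 'e'
  Position 4 ('d'): no match needed
  Position 5 ('b'): no match needed
  Position 6 ('b'): no match needed
  Position 7 ('e'): matches sub[3] = 'e'
All 4 characters matched => is a subsequence

1


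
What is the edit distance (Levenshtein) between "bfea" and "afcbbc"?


Computing edit distance: "bfea" -> "afcbbc"
DP table:
           a    f    c    b    b    c
      0    1    2    3    4    5    6
  b   1    1    2    3    3    4    5
  f   2    2    1    2    3    4    5
  e   3    3    2    2    3    4    5
  a   4    3    3    3    3    4    5
Edit distance = dp[4][6] = 5

5


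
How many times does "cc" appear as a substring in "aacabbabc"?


Searching for "cc" in "aacabbabc"
Scanning each position:
  Position 0: "aa" => no
  Position 1: "ac" => no
  Position 2: "ca" => no
  Position 3: "ab" => no
  Position 4: "bb" => no
  Position 5: "ba" => no
  Position 6: "ab" => no
  Position 7: "bc" => no
Total occurrences: 0

0


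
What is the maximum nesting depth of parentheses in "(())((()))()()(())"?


Input: "(())((()))()()(())"
Tracking depth:
  Position 0 '(': depth becomes 1
  Position 1 '(': depth becomes 2
  Position 2 ')': depth becomes 1
  Position 3 ')': depth becomes 0
  Position 4 '(': depth becomes 1
  Position 5 '(': depth becomes 2
  Position 6 '(': depth becomes 3
  Position 7 ')': depth becomes 2
  Position 8 ')': depth becomes 1
  Position 9 ')': depth becomes 0
  Position 10 '(': depth becomes 1
  Position 11 ')': depth becomes 0
  Position 12 '(': depth becomes 1
  Position 13 ')': depth becomes 0
  Position 14 '(': depth becomes 1
  Position 15 '(': depth becomes 2
  Position 16 ')': depth becomes 1
  Position 17 ')': depth becomes 0
Maximum depth reached: 3

3


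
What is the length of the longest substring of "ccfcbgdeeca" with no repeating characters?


Input: "ccfcbgdeeca"
Sliding window (track last position of each char):
  Position 0 ('c'): window [0,0] length 1 -- new best
  Position 1 ('c'): repeat (last at 0), move window start to 1
  Position 1 ('c'): window [1,1] length 1
  Position 2 ('f'): window [1,2] length 2 -- new best
  Position 3 ('c'): repeat (last at 1), move window start to 2
  Position 3 ('c'): window [2,3] length 2
  Position 4 ('b'): window [2,4] length 3 -- new best
  Position 5 ('g'): window [2,5] length 4 -- new best
  Position 6 ('d'): window [2,6] length 5 -- new best
  Position 7 ('e'): window [2,7] length 6 -- new best
  Position 8 ('e'): repeat (last at 7), move window start to 8
  Position 8 ('e'): window [8,8] length 1
  Position 9 ('c'): window [8,9] length 2
  Position 10 ('a'): window [8,10] length 3
Longest substring with no repeats: "fcbgde" with length 6

6


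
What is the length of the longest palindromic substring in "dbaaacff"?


Input: "dbaaacff"
Checking substrings for palindromes:
  [2:5] "aaa" (len 3) => palindrome
  [2:4] "aa" (len 2) => palindrome
  [3:5] "aa" (len 2) => palindrome
  [6:8] "ff" (len 2) => palindrome
Longest palindromic substring: "aaa" with length 3

3


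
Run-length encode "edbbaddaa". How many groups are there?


Input: edbbaddaa
Scanning for consecutive runs:
  Group 1: 'e' x 1 (positions 0-0)
  Group 2: 'd' x 1 (positions 1-1)
  Group 3: 'b' x 2 (positions 2-3)
  Group 4: 'a' x 1 (positions 4-4)
  Group 5: 'd' x 2 (positions 5-6)
  Group 6: 'a' x 2 (positions 7-8)
Total groups: 6

6


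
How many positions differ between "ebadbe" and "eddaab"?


Comparing "ebadbe" and "eddaab" position by position:
  Position 0: 'e' vs 'e' => same
  Position 1: 'b' vs 'd' => DIFFER
  Position 2: 'a' vs 'd' => DIFFER
  Position 3: 'd' vs 'a' => DIFFER
  Position 4: 'b' vs 'a' => DIFFER
  Position 5: 'e' vs 'b' => DIFFER
Positions that differ: 5

5


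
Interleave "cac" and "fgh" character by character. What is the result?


Interleaving "cac" and "fgh":
  Position 0: 'c' from first, 'f' from second => "cf"
  Position 1: 'a' from first, 'g' from second => "ag"
  Position 2: 'c' from first, 'h' from second => "ch"
Result: cfagch

cfagch


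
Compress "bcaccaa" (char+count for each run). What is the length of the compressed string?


Input: bcaccaa
Runs:
  'b' x 1 => "b1"
  'c' x 1 => "c1"
  'a' x 1 => "a1"
  'c' x 2 => "c2"
  'a' x 2 => "a2"
Compressed: "b1c1a1c2a2"
Compressed length: 10

10


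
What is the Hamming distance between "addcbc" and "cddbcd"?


Comparing "addcbc" and "cddbcd" position by position:
  Position 0: 'a' vs 'c' => differ
  Position 1: 'd' vs 'd' => same
  Position 2: 'd' vs 'd' => same
  Position 3: 'c' vs 'b' => differ
  Position 4: 'b' vs 'c' => differ
  Position 5: 'c' vs 'd' => differ
Total differences (Hamming distance): 4

4


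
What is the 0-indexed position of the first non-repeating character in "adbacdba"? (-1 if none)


Input: adbacdba
Character frequencies:
  'a': 3
  'b': 2
  'c': 1
  'd': 2
Scanning left to right for freq == 1:
  Position 0 ('a'): freq=3, skip
  Position 1 ('d'): freq=2, skip
  Position 2 ('b'): freq=2, skip
  Position 3 ('a'): freq=3, skip
  Position 4 ('c'): unique! => answer = 4

4


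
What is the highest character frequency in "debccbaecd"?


Input: debccbaecd
Character counts:
  'a': 1
  'b': 2
  'c': 3
  'd': 2
  'e': 2
Maximum frequency: 3

3


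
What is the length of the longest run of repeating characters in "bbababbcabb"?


Input: "bbababbcabb"
Scanning for longest run:
  Position 1 ('b'): continues run of 'b', length=2
  Position 2 ('a'): new char, reset run to 1
  Position 3 ('b'): new char, reset run to 1
  Position 4 ('a'): new char, reset run to 1
  Position 5 ('b'): new char, reset run to 1
  Position 6 ('b'): continues run of 'b', length=2
  Position 7 ('c'): new char, reset run to 1
  Position 8 ('a'): new char, reset run to 1
  Position 9 ('b'): new char, reset run to 1
  Position 10 ('b'): continues run of 'b', length=2
Longest run: 'b' with length 2

2


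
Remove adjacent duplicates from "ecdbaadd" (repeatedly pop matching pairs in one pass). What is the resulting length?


Input: ecdbaadd
Stack-based adjacent duplicate removal:
  Read 'e': push. Stack: e
  Read 'c': push. Stack: ec
  Read 'd': push. Stack: ecd
  Read 'b': push. Stack: ecdb
  Read 'a': push. Stack: ecdba
  Read 'a': matches stack top 'a' => pop. Stack: ecdb
  Read 'd': push. Stack: ecdbd
  Read 'd': matches stack top 'd' => pop. Stack: ecdb
Final stack: "ecdb" (length 4)

4


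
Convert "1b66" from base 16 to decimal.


Input: "1b66" in base 16
Positional expansion:
  Digit '1' (value 1) x 16^3 = 4096
  Digit 'b' (value 11) x 16^2 = 2816
  Digit '6' (value 6) x 16^1 = 96
  Digit '6' (value 6) x 16^0 = 6
Sum = 7014

7014


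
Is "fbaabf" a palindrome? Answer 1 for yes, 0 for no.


Input: fbaabf
Reversed: fbaabf
  Compare pos 0 ('f') with pos 5 ('f'): match
  Compare pos 1 ('b') with pos 4 ('b'): match
  Compare pos 2 ('a') with pos 3 ('a'): match
Result: palindrome

1


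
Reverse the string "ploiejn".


Input: ploiejn
Reading characters right to left:
  Position 6: 'n'
  Position 5: 'j'
  Position 4: 'e'
  Position 3: 'i'
  Position 2: 'o'
  Position 1: 'l'
  Position 0: 'p'
Reversed: njeiolp

njeiolp


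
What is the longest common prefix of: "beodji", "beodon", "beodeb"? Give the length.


Words: beodji, beodon, beodeb
  Position 0: all 'b' => match
  Position 1: all 'e' => match
  Position 2: all 'o' => match
  Position 3: all 'd' => match
  Position 4: ('j', 'o', 'e') => mismatch, stop
LCP = "beod" (length 4)

4


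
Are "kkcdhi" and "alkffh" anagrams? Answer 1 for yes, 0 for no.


Strings: "kkcdhi", "alkffh"
Sorted first:  cdhikk
Sorted second: affhkl
Differ at position 0: 'c' vs 'a' => not anagrams

0


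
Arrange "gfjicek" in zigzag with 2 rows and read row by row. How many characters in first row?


Zigzag "gfjicek" into 2 rows:
Placing characters:
  'g' => row 0
  'f' => row 1
  'j' => row 0
  'i' => row 1
  'c' => row 0
  'e' => row 1
  'k' => row 0
Rows:
  Row 0: "gjck"
  Row 1: "fie"
First row length: 4

4


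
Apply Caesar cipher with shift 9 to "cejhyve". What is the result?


Caesar cipher: shift "cejhyve" by 9
  'c' (pos 2) + 9 = pos 11 = 'l'
  'e' (pos 4) + 9 = pos 13 = 'n'
  'j' (pos 9) + 9 = pos 18 = 's'
  'h' (pos 7) + 9 = pos 16 = 'q'
  'y' (pos 24) + 9 = pos 7 = 'h'
  'v' (pos 21) + 9 = pos 4 = 'e'
  'e' (pos 4) + 9 = pos 13 = 'n'
Result: lnsqhen

lnsqhen
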